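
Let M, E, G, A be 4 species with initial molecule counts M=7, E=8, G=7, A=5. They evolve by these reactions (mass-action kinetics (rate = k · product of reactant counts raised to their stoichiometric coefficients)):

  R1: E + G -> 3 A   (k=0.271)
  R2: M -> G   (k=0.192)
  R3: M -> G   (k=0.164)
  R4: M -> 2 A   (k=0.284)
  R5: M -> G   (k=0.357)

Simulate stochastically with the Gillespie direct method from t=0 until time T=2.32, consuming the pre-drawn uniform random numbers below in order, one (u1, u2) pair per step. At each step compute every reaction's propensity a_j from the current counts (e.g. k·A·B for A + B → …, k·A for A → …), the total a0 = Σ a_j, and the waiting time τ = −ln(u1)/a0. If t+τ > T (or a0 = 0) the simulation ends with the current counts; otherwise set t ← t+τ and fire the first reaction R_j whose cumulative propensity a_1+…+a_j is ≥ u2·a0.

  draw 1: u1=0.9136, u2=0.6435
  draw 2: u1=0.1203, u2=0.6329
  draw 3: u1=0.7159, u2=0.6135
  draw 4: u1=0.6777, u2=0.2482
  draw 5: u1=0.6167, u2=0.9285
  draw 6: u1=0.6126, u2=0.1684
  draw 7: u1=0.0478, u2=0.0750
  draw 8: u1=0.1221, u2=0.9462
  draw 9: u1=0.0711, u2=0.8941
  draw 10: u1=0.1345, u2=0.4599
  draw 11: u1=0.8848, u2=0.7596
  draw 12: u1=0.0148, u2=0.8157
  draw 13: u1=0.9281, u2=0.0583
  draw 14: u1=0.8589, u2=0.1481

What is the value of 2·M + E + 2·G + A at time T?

Value at T = 41

Check how each reaction changes W = 2·M + E + 2·G + A (weight of products minus weight of reactants):
R1: E + G -> 3 A: (1·3) − (1·1 + 2·1) = 3 − 3 = 0
R2: M -> G: (2·1) − (2·1) = 2 − 2 = 0
R3: M -> G: (2·1) − (2·1) = 2 − 2 = 0
R4: M -> 2 A: (1·2) − (2·1) = 2 − 2 = 0
R5: M -> G: (2·1) − (2·1) = 2 − 2 = 0
Every reaction leaves W unchanged, so W is conserved and no simulation is needed: W(T) = W(0) = 2·7 + 8 + 2·7 + 5 = 41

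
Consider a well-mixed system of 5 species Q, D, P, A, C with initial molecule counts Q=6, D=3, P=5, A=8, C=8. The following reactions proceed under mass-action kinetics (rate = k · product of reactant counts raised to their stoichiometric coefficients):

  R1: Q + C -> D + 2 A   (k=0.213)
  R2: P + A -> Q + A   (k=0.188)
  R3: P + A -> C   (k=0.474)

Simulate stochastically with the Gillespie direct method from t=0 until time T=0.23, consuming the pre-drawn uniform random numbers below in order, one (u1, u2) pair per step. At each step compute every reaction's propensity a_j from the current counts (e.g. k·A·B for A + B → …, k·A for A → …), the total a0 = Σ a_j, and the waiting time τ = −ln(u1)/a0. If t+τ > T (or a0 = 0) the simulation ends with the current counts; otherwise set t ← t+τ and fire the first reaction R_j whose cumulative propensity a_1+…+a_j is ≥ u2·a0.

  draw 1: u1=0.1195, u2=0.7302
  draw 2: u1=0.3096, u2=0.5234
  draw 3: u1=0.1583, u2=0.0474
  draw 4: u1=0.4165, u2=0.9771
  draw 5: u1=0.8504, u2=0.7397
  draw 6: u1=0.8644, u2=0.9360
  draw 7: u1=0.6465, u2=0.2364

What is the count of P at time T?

P at T = 0

t=0.000: Q=6 D=3 P=5 A=8 C=8
Draw 1: a1=10.224, a2=7.520, a3=18.960, a0=36.704; τ=−ln(0.1195)/36.704=0.058 → t=0.058; u2·a0=0.7302·36.704=26.801; a1+a2=17.744 < 26.801 ≤ a1+…+a3=36.704 → R3 fires; Q=6 D=3 P=4 A=7 C=9
Draw 2: a1=11.502, a2=5.264, a3=13.272, a0=30.038; τ=−ln(0.3096)/30.038=0.039 → t=0.097; u2·a0=0.5234·30.038=15.722; a1=11.502 < 15.722 ≤ a1+a2=16.766 → R2 fires; Q=7 D=3 P=3 A=7 C=9
Draw 3: a1=13.419, a2=3.948, a3=9.954, a0=27.321; τ=−ln(0.1583)/27.321=0.067 → t=0.164; u2·a0=0.0474·27.321=1.295 ≤ a1=13.419 → R1 fires; Q=6 D=4 P=3 A=9 C=8
Draw 4: a1=10.224, a2=5.076, a3=12.798, a0=28.098; τ=−ln(0.4165)/28.098=0.031 → t=0.196; u2·a0=0.9771·28.098=27.455; a1+a2=15.300 < 27.455 ≤ a1+…+a3=28.098 → R3 fires; Q=6 D=4 P=2 A=8 C=9
Draw 5: a1=11.502, a2=3.008, a3=7.584, a0=22.094; τ=−ln(0.8504)/22.094=0.007 → t=0.203; u2·a0=0.7397·22.094=16.343; a1+a2=14.510 < 16.343 ≤ a1+…+a3=22.094 → R3 fires; Q=6 D=4 P=1 A=7 C=10
Draw 6: a1=12.780, a2=1.316, a3=3.318, a0=17.414; τ=−ln(0.8644)/17.414=0.008 → t=0.211; u2·a0=0.9360·17.414=16.300; a1+a2=14.096 < 16.300 ≤ a1+…+a3=17.414 → R3 fires; Q=6 D=4 P=0 A=6 C=11
Draw 7: a1=14.058, a2=0.000, a3=0.000, a0=14.058; τ=−ln(0.6465)/14.058=0.031 → t=0.242 > T=0.23: stop.
Read off P at T=0.23: 0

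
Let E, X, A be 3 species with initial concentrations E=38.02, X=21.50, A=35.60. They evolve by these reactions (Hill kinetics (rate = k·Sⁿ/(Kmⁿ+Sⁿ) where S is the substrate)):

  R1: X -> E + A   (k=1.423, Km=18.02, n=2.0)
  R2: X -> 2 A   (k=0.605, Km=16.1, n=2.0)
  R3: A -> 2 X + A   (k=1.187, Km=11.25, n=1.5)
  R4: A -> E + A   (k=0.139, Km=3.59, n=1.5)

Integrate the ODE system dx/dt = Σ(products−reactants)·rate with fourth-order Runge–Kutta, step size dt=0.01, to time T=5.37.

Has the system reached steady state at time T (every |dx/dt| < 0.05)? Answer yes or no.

Steady state at T: no

RK4 with dt=0.01: 537 steps to T=5.37. Trajectory (selected grid times):
t=0.00: E=38.02 X=21.50 A=35.60
t=0.60: E=38.61 X=21.97 A=36.57
t=1.19: E=39.19 X=22.43 A=37.55
t=1.79: E=39.80 X=22.90 A=38.55
t=2.39: E=40.41 X=23.35 A=39.57
t=2.98: E=41.02 X=23.80 A=40.59
t=3.58: E=41.65 X=24.25 A=41.64
t=4.18: E=42.28 X=24.69 A=42.70
t=4.77: E=42.91 X=25.13 A=43.75
t=5.37: E=43.56 X=25.56 A=44.84
Rates at T: R1=0.9506, R2=0.4332, R3=1.0545, R4=0.1359
dx/dt at T (Σ net stoichiometry × rate): E=+1.0866, X=+0.7251, A=+1.8170
Largest |dx/dt| is |+1.8170| (A) ≥ 0.05 → not steady.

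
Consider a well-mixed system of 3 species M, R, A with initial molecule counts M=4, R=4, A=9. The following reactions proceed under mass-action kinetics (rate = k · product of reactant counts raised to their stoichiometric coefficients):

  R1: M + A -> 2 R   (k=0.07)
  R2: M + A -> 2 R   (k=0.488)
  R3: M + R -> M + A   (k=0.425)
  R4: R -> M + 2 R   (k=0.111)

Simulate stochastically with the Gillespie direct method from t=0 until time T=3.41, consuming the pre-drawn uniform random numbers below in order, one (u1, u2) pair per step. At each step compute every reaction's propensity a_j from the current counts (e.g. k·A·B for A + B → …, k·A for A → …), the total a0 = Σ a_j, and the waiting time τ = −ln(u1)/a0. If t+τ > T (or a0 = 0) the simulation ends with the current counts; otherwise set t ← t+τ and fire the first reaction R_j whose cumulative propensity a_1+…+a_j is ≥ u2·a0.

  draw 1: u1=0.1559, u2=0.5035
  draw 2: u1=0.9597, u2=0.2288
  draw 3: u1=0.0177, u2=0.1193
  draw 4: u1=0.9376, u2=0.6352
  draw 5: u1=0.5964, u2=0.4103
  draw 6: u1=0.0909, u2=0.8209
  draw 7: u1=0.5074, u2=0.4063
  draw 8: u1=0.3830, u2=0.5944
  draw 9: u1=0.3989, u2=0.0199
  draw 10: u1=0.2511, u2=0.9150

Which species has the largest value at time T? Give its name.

t=0.000: M=4 R=4 A=9
Draw 1: a1=2.520, a2=17.568, a3=6.800, a4=0.444, a0=27.332; τ=−ln(0.1559)/27.332=0.068 → t=0.068; u2·a0=0.5035·27.332=13.762; a1=2.520 < 13.762 ≤ a1+a2=20.088 → R2 fires; M=3 R=6 A=8
Draw 2: a1=1.680, a2=11.712, a3=7.650, a4=0.666, a0=21.708; τ=−ln(0.9597)/21.708=0.002 → t=0.070; u2·a0=0.2288·21.708=4.967; a1=1.680 < 4.967 ≤ a1+a2=13.392 → R2 fires; M=2 R=8 A=7
Draw 3: a1=0.980, a2=6.832, a3=6.800, a4=0.888, a0=15.500; τ=−ln(0.0177)/15.500=0.260 → t=0.330; u2·a0=0.1193·15.500=1.849; a1=0.980 < 1.849 ≤ a1+a2=7.812 → R2 fires; M=1 R=10 A=6
Draw 4: a1=0.420, a2=2.928, a3=4.250, a4=1.110, a0=8.708; τ=−ln(0.9376)/8.708=0.007 → t=0.338; u2·a0=0.6352·8.708=5.531; a1+a2=3.348 < 5.531 ≤ a1+…+a3=7.598 → R3 fires; M=1 R=9 A=7
Draw 5: a1=0.490, a2=3.416, a3=3.825, a4=0.999, a0=8.730; τ=−ln(0.5964)/8.730=0.059 → t=0.397; u2·a0=0.4103·8.730=3.582; a1=0.490 < 3.582 ≤ a1+a2=3.906 → R2 fires; M=0 R=11 A=6
Draw 6: a1=0.000, a2=0.000, a3=0.000, a4=1.221, a0=1.221; τ=−ln(0.0909)/1.221=1.964 → t=2.361; u2·a0=0.8209·1.221=1.002; a1+…+a3=0.000 < 1.002 ≤ a1+…+a4=1.221 → R4 fires; M=1 R=12 A=6
Draw 7: a1=0.420, a2=2.928, a3=5.100, a4=1.332, a0=9.780; τ=−ln(0.5074)/9.780=0.069 → t=2.430; u2·a0=0.4063·9.780=3.974; a1+a2=3.348 < 3.974 ≤ a1+…+a3=8.448 → R3 fires; M=1 R=11 A=7
Draw 8: a1=0.490, a2=3.416, a3=4.675, a4=1.221, a0=9.802; τ=−ln(0.3830)/9.802=0.098 → t=2.528; u2·a0=0.5944·9.802=5.826; a1+a2=3.906 < 5.826 ≤ a1+…+a3=8.581 → R3 fires; M=1 R=10 A=8
Draw 9: a1=0.560, a2=3.904, a3=4.250, a4=1.110, a0=9.824; τ=−ln(0.3989)/9.824=0.094 → t=2.622; u2·a0=0.0199·9.824=0.195 ≤ a1=0.560 → R1 fires; M=0 R=12 A=7
Draw 10: a1=0.000, a2=0.000, a3=0.000, a4=1.332, a0=1.332; τ=−ln(0.2511)/1.332=1.037 → t=3.659 > T=3.41: stop.
At T=3.41: M=0 R=12 A=7; the largest is R.

Dominant species at T: R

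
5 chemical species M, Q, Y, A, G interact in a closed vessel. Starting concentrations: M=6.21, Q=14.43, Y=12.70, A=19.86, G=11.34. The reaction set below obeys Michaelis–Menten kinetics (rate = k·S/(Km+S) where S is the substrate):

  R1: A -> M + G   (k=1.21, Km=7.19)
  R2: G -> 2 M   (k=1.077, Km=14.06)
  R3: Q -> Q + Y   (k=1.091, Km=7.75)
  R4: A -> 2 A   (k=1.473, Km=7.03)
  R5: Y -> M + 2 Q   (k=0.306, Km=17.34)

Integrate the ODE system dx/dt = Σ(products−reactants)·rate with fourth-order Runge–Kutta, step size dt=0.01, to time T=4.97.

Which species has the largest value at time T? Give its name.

Dominant species at T: A

RK4 with dt=0.01: 497 steps to T=4.97. Trajectory (selected grid times):
t=0.00: M=6.21 Q=14.43 Y=12.70 A=19.86 G=11.34
t=0.55: M=7.30 Q=14.57 Y=13.02 A=19.97 G=11.56
t=1.10: M=8.40 Q=14.72 Y=13.34 A=20.08 G=11.78
t=1.66: M=9.53 Q=14.87 Y=13.67 A=20.19 G=12.01
t=2.21: M=10.64 Q=15.02 Y=13.99 A=20.30 G=12.22
t=2.76: M=11.76 Q=15.17 Y=14.31 A=20.41 G=12.44
t=3.31: M=12.89 Q=15.32 Y=14.63 A=20.52 G=12.65
t=3.87: M=14.05 Q=15.48 Y=14.96 A=20.64 G=12.87
t=4.42: M=15.19 Q=15.64 Y=15.28 A=20.75 G=13.08
t=4.97: M=16.33 Q=15.80 Y=15.60 A=20.86 G=13.28
At T=4.97: M=16.33 Q=15.80 Y=15.60 A=20.86 G=13.28; the largest is A.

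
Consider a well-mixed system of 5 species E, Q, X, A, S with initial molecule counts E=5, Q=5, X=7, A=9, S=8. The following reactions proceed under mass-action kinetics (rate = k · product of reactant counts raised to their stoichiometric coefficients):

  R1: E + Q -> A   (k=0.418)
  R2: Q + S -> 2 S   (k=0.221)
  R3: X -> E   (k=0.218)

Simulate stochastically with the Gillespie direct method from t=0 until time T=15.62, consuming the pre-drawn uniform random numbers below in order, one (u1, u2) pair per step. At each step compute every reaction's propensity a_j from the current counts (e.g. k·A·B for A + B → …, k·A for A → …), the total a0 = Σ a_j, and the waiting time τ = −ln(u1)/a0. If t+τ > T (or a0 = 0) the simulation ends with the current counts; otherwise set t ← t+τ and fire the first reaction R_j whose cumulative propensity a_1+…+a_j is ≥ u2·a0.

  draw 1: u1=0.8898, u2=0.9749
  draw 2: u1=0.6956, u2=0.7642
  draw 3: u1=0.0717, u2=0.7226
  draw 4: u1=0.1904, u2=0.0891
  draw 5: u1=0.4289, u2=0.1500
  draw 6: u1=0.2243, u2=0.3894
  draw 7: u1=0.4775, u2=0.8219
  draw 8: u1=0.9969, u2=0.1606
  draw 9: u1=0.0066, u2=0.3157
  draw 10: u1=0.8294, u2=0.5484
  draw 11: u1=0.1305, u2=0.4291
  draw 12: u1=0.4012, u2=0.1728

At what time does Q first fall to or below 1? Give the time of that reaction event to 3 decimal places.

t=0.000: E=5 Q=5 X=7 A=9 S=8
Draw 1: a1=10.450, a2=8.840, a3=1.526, a0=20.816; τ=−ln(0.8898)/20.816=0.006 → t=0.006; u2·a0=0.9749·20.816=20.294; a1+a2=19.290 < 20.294 ≤ a1+…+a3=20.816 → R3 fires; E=6 Q=5 X=6 A=9 S=8
Draw 2: a1=12.540, a2=8.840, a3=1.308, a0=22.688; τ=−ln(0.6956)/22.688=0.016 → t=0.022; u2·a0=0.7642·22.688=17.338; a1=12.540 < 17.338 ≤ a1+a2=21.380 → R2 fires; E=6 Q=4 X=6 A=9 S=9
Draw 3: a1=10.032, a2=7.956, a3=1.308, a0=19.296; τ=−ln(0.0717)/19.296=0.137 → t=0.158; u2·a0=0.7226·19.296=13.943; a1=10.032 < 13.943 ≤ a1+a2=17.988 → R2 fires; E=6 Q=3 X=6 A=9 S=10
Draw 4: a1=7.524, a2=6.630, a3=1.308, a0=15.462; τ=−ln(0.1904)/15.462=0.107 → t=0.265; u2·a0=0.0891·15.462=1.378 ≤ a1=7.524 → R1 fires; E=5 Q=2 X=6 A=10 S=10
Draw 5: a1=4.180, a2=4.420, a3=1.308, a0=9.908; τ=−ln(0.4289)/9.908=0.085 → t=0.351; u2·a0=0.1500·9.908=1.486 ≤ a1=4.180 → R1 fires; E=4 Q=1 X=6 A=11 S=10
Draw 6: a1=1.672, a2=2.210, a3=1.308, a0=5.190; τ=−ln(0.2243)/5.190=0.288 → t=0.639; u2·a0=0.3894·5.190=2.021; a1=1.672 < 2.021 ≤ a1+a2=3.882 → R2 fires; E=4 Q=0 X=6 A=11 S=11
Draw 7: a1=0.000, a2=0.000, a3=1.308, a0=1.308; τ=−ln(0.4775)/1.308=0.565 → t=1.204; u2·a0=0.8219·1.308=1.075; a1+a2=0.000 < 1.075 ≤ a1+…+a3=1.308 → R3 fires; E=5 Q=0 X=5 A=11 S=11
Draw 8: a1=0.000, a2=0.000, a3=1.090, a0=1.090; τ=−ln(0.9969)/1.090=0.003 → t=1.207; u2·a0=0.1606·1.090=0.175; a1+a2=0.000 < 0.175 ≤ a1+…+a3=1.090 → R3 fires; E=6 Q=0 X=4 A=11 S=11
Draw 9: a1=0.000, a2=0.000, a3=0.872, a0=0.872; τ=−ln(0.0066)/0.872=5.758 → t=6.965; u2·a0=0.3157·0.872=0.275; a1+a2=0.000 < 0.275 ≤ a1+…+a3=0.872 → R3 fires; E=7 Q=0 X=3 A=11 S=11
Draw 10: a1=0.000, a2=0.000, a3=0.654, a0=0.654; τ=−ln(0.8294)/0.654=0.286 → t=7.251; u2·a0=0.5484·0.654=0.359; a1+a2=0.000 < 0.359 ≤ a1+…+a3=0.654 → R3 fires; E=8 Q=0 X=2 A=11 S=11
Draw 11: a1=0.000, a2=0.000, a3=0.436, a0=0.436; τ=−ln(0.1305)/0.436=4.671 → t=11.921; u2·a0=0.4291·0.436=0.187; a1+a2=0.000 < 0.187 ≤ a1+…+a3=0.436 → R3 fires; E=9 Q=0 X=1 A=11 S=11
Draw 12: a1=0.000, a2=0.000, a3=0.218, a0=0.218; τ=−ln(0.4012)/0.218=4.189 → t=16.111 > T=15.62: stop.
Q first becomes ≤ 1 when it reaches 1 at the event at t=0.351.

Threshold first reached at t = 0.351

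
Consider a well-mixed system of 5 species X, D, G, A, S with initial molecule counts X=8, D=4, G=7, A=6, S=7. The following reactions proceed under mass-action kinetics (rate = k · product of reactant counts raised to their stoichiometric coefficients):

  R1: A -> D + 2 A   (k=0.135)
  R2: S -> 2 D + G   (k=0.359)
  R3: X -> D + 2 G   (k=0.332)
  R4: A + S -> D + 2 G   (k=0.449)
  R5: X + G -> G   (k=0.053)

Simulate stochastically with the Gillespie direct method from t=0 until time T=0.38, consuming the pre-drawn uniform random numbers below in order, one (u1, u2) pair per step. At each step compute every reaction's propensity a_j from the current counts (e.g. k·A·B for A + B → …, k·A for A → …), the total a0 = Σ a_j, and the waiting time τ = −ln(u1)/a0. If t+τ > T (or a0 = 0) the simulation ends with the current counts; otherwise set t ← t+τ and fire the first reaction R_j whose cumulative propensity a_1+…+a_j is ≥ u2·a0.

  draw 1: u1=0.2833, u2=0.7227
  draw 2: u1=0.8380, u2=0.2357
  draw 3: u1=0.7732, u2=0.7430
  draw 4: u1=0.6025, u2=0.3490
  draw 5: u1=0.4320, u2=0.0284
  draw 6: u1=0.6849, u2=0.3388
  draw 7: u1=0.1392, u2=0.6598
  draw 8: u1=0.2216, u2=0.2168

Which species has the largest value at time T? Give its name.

t=0.000: X=8 D=4 G=7 A=6 S=7
Draw 1: a1=0.810, a2=2.513, a3=2.656, a4=18.858, a5=2.968, a0=27.805; τ=−ln(0.2833)/27.805=0.045 → t=0.045; u2·a0=0.7227·27.805=20.095; a1+…+a3=5.979 < 20.095 ≤ a1+…+a4=24.837 → R4 fires; X=8 D=5 G=9 A=5 S=6
Draw 2: a1=0.675, a2=2.154, a3=2.656, a4=13.470, a5=3.816, a0=22.771; τ=−ln(0.8380)/22.771=0.008 → t=0.053; u2·a0=0.2357·22.771=5.367; a1+a2=2.829 < 5.367 ≤ a1+…+a3=5.485 → R3 fires; X=7 D=6 G=11 A=5 S=6
Draw 3: a1=0.675, a2=2.154, a3=2.324, a4=13.470, a5=4.081, a0=22.704; τ=−ln(0.7732)/22.704=0.011 → t=0.064; u2·a0=0.7430·22.704=16.869; a1+…+a3=5.153 < 16.869 ≤ a1+…+a4=18.623 → R4 fires; X=7 D=7 G=13 A=4 S=5
Draw 4: a1=0.540, a2=1.795, a3=2.324, a4=8.980, a5=4.823, a0=18.462; τ=−ln(0.6025)/18.462=0.027 → t=0.092; u2·a0=0.3490·18.462=6.443; a1+…+a3=4.659 < 6.443 ≤ a1+…+a4=13.639 → R4 fires; X=7 D=8 G=15 A=3 S=4
Draw 5: a1=0.405, a2=1.436, a3=2.324, a4=5.388, a5=5.565, a0=15.118; τ=−ln(0.4320)/15.118=0.056 → t=0.147; u2·a0=0.0284·15.118=0.429; a1=0.405 < 0.429 ≤ a1+a2=1.841 → R2 fires; X=7 D=10 G=16 A=3 S=3
Draw 6: a1=0.405, a2=1.077, a3=2.324, a4=4.041, a5=5.936, a0=13.783; τ=−ln(0.6849)/13.783=0.027 → t=0.175; u2·a0=0.3388·13.783=4.670; a1+…+a3=3.806 < 4.670 ≤ a1+…+a4=7.847 → R4 fires; X=7 D=11 G=18 A=2 S=2
Draw 7: a1=0.270, a2=0.718, a3=2.324, a4=1.796, a5=6.678, a0=11.786; τ=−ln(0.1392)/11.786=0.167 → t=0.342; u2·a0=0.6598·11.786=7.776; a1+…+a4=5.108 < 7.776 ≤ a1+…+a5=11.786 → R5 fires; X=6 D=11 G=18 A=2 S=2
Draw 8: a1=0.270, a2=0.718, a3=1.992, a4=1.796, a5=5.724, a0=10.500; τ=−ln(0.2216)/10.500=0.144 → t=0.486 > T=0.38: stop.
At T=0.38: X=6 D=11 G=18 A=2 S=2; the largest is G.

Dominant species at T: G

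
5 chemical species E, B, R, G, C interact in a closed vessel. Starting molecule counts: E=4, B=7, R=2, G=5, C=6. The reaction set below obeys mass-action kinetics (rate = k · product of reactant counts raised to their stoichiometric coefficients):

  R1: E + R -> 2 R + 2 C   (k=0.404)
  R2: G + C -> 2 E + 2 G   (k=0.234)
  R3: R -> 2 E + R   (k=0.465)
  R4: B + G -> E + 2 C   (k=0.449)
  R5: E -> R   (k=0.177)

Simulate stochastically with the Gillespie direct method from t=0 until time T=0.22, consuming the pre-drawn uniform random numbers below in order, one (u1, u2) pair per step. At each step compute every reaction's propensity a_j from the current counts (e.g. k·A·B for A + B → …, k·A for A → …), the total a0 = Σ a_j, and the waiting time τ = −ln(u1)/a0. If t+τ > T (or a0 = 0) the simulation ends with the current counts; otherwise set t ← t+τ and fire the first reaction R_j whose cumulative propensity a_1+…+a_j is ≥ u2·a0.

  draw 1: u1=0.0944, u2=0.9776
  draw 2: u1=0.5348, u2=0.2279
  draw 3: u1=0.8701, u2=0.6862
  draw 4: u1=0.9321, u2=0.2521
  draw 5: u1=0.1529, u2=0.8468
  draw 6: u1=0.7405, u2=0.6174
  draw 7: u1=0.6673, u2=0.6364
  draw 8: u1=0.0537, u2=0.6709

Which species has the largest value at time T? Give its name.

Dominant species at T: E

t=0.000: E=4 B=7 R=2 G=5 C=6
Draw 1: a1=3.232, a2=7.020, a3=0.930, a4=15.715, a5=0.708, a0=27.605; τ=−ln(0.0944)/27.605=0.085 → t=0.085; u2·a0=0.9776·27.605=26.987; a1+…+a4=26.897 < 26.987 ≤ a1+…+a5=27.605 → R5 fires; E=3 B=7 R=3 G=5 C=6
Draw 2: a1=3.636, a2=7.020, a3=1.395, a4=15.715, a5=0.531, a0=28.297; τ=−ln(0.5348)/28.297=0.022 → t=0.108; u2·a0=0.2279·28.297=6.449; a1=3.636 < 6.449 ≤ a1+a2=10.656 → R2 fires; E=5 B=7 R=3 G=6 C=5
Draw 3: a1=6.060, a2=7.020, a3=1.395, a4=18.858, a5=0.885, a0=34.218; τ=−ln(0.8701)/34.218=0.004 → t=0.112; u2·a0=0.6862·34.218=23.480; a1+…+a3=14.475 < 23.480 ≤ a1+…+a4=33.333 → R4 fires; E=6 B=6 R=3 G=5 C=7
Draw 4: a1=7.272, a2=8.190, a3=1.395, a4=13.470, a5=1.062, a0=31.389; τ=−ln(0.9321)/31.389=0.002 → t=0.114; u2·a0=0.2521·31.389=7.913; a1=7.272 < 7.913 ≤ a1+a2=15.462 → R2 fires; E=8 B=6 R=3 G=6 C=6
Draw 5: a1=9.696, a2=8.424, a3=1.395, a4=16.164, a5=1.416, a0=37.095; τ=−ln(0.1529)/37.095=0.051 → t=0.165; u2·a0=0.8468·37.095=31.412; a1+…+a3=19.515 < 31.412 ≤ a1+…+a4=35.679 → R4 fires; E=9 B=5 R=3 G=5 C=8
Draw 6: a1=10.908, a2=9.360, a3=1.395, a4=11.225, a5=1.593, a0=34.481; τ=−ln(0.7405)/34.481=0.009 → t=0.173; u2·a0=0.6174·34.481=21.289; a1+a2=20.268 < 21.289 ≤ a1+…+a3=21.663 → R3 fires; E=11 B=5 R=3 G=5 C=8
Draw 7: a1=13.332, a2=9.360, a3=1.395, a4=11.225, a5=1.947, a0=37.259; τ=−ln(0.6673)/37.259=0.011 → t=0.184; u2·a0=0.6364·37.259=23.712; a1+a2=22.692 < 23.712 ≤ a1+…+a3=24.087 → R3 fires; E=13 B=5 R=3 G=5 C=8
Draw 8: a1=15.756, a2=9.360, a3=1.395, a4=11.225, a5=2.301, a0=40.037; τ=−ln(0.0537)/40.037=0.073 → t=0.257 > T=0.22: stop.
At T=0.22: E=13 B=5 R=3 G=5 C=8; the largest is E.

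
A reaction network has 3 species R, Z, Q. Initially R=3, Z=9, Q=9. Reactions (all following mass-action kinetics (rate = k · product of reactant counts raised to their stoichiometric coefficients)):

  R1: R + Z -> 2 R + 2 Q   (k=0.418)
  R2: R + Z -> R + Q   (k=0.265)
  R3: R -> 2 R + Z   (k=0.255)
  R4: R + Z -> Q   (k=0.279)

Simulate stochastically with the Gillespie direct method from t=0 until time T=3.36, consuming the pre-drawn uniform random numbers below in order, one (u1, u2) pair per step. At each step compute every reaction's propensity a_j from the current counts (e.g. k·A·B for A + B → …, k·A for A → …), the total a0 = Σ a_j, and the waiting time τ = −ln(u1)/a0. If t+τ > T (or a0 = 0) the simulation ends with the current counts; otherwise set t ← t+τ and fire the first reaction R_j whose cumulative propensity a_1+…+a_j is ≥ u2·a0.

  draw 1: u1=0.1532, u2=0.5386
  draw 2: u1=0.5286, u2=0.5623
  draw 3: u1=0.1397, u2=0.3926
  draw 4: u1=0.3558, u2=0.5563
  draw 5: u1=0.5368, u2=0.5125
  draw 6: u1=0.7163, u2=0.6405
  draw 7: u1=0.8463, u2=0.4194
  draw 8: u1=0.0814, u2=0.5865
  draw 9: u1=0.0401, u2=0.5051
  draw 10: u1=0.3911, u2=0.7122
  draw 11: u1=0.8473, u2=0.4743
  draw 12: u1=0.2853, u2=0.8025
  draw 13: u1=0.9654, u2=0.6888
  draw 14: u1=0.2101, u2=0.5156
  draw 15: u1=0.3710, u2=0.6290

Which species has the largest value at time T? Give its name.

t=0.000: R=3 Z=9 Q=9
Draw 1: a1=11.286, a2=7.155, a3=0.765, a4=7.533, a0=26.739; τ=−ln(0.1532)/26.739=0.070 → t=0.070; u2·a0=0.5386·26.739=14.402; a1=11.286 < 14.402 ≤ a1+a2=18.441 → R2 fires; R=3 Z=8 Q=10
Draw 2: a1=10.032, a2=6.360, a3=0.765, a4=6.696, a0=23.853; τ=−ln(0.5286)/23.853=0.027 → t=0.097; u2·a0=0.5623·23.853=13.413; a1=10.032 < 13.413 ≤ a1+a2=16.392 → R2 fires; R=3 Z=7 Q=11
Draw 3: a1=8.778, a2=5.565, a3=0.765, a4=5.859, a0=20.967; τ=−ln(0.1397)/20.967=0.094 → t=0.191; u2·a0=0.3926·20.967=8.232 ≤ a1=8.778 → R1 fires; R=4 Z=6 Q=13
Draw 4: a1=10.032, a2=6.360, a3=1.020, a4=6.696, a0=24.108; τ=−ln(0.3558)/24.108=0.043 → t=0.234; u2·a0=0.5563·24.108=13.411; a1=10.032 < 13.411 ≤ a1+a2=16.392 → R2 fires; R=4 Z=5 Q=14
Draw 5: a1=8.360, a2=5.300, a3=1.020, a4=5.580, a0=20.260; τ=−ln(0.5368)/20.260=0.031 → t=0.264; u2·a0=0.5125·20.260=10.383; a1=8.360 < 10.383 ≤ a1+a2=13.660 → R2 fires; R=4 Z=4 Q=15
Draw 6: a1=6.688, a2=4.240, a3=1.020, a4=4.464, a0=16.412; τ=−ln(0.7163)/16.412=0.020 → t=0.285; u2·a0=0.6405·16.412=10.512; a1=6.688 < 10.512 ≤ a1+a2=10.928 → R2 fires; R=4 Z=3 Q=16
Draw 7: a1=5.016, a2=3.180, a3=1.020, a4=3.348, a0=12.564; τ=−ln(0.8463)/12.564=0.013 → t=0.298; u2·a0=0.4194·12.564=5.269; a1=5.016 < 5.269 ≤ a1+a2=8.196 → R2 fires; R=4 Z=2 Q=17
Draw 8: a1=3.344, a2=2.120, a3=1.020, a4=2.232, a0=8.716; τ=−ln(0.0814)/8.716=0.288 → t=0.586; u2·a0=0.5865·8.716=5.112; a1=3.344 < 5.112 ≤ a1+a2=5.464 → R2 fires; R=4 Z=1 Q=18
Draw 9: a1=1.672, a2=1.060, a3=1.020, a4=1.116, a0=4.868; τ=−ln(0.0401)/4.868=0.661 → t=1.246; u2·a0=0.5051·4.868=2.459; a1=1.672 < 2.459 ≤ a1+a2=2.732 → R2 fires; R=4 Z=0 Q=19
Draw 10: a1=0.000, a2=0.000, a3=1.020, a4=0.000, a0=1.020; τ=−ln(0.3911)/1.020=0.920 → t=2.167; u2·a0=0.7122·1.020=0.726; a1+a2=0.000 < 0.726 ≤ a1+…+a3=1.020 → R3 fires; R=5 Z=1 Q=19
Draw 11: a1=2.090, a2=1.325, a3=1.275, a4=1.395, a0=6.085; τ=−ln(0.8473)/6.085=0.027 → t=2.194; u2·a0=0.4743·6.085=2.886; a1=2.090 < 2.886 ≤ a1+a2=3.415 → R2 fires; R=5 Z=0 Q=20
Draw 12: a1=0.000, a2=0.000, a3=1.275, a4=0.000, a0=1.275; τ=−ln(0.2853)/1.275=0.984 → t=3.178; u2·a0=0.8025·1.275=1.023; a1+a2=0.000 < 1.023 ≤ a1+…+a3=1.275 → R3 fires; R=6 Z=1 Q=20
Draw 13: a1=2.508, a2=1.590, a3=1.530, a4=1.674, a0=7.302; τ=−ln(0.9654)/7.302=0.005 → t=3.183; u2·a0=0.6888·7.302=5.030; a1+a2=4.098 < 5.030 ≤ a1+…+a3=5.628 → R3 fires; R=7 Z=2 Q=20
Draw 14: a1=5.852, a2=3.710, a3=1.785, a4=3.906, a0=15.253; τ=−ln(0.2101)/15.253=0.102 → t=3.285; u2·a0=0.5156·15.253=7.864; a1=5.852 < 7.864 ≤ a1+a2=9.562 → R2 fires; R=7 Z=1 Q=21
Draw 15: a1=2.926, a2=1.855, a3=1.785, a4=1.953, a0=8.519; τ=−ln(0.3710)/8.519=0.116 → t=3.401 > T=3.36: stop.
At T=3.36: R=7 Z=1 Q=21; the largest is Q.

Dominant species at T: Q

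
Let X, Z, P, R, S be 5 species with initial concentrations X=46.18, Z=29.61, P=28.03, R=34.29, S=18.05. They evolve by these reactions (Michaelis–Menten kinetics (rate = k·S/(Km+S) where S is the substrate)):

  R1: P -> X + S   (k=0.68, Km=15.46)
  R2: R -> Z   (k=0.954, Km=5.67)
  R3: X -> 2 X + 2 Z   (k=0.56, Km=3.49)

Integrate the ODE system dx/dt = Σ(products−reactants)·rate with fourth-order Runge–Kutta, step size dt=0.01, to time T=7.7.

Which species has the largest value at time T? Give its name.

RK4 with dt=0.01: 770 steps to T=7.7. Trajectory (selected grid times):
t=0.00: X=46.18 Z=29.61 P=28.03 R=34.29 S=18.05
t=0.86: X=47.00 Z=31.21 P=27.65 R=33.59 S=18.43
t=1.71: X=47.82 Z=32.79 P=27.28 R=32.89 S=18.80
t=2.57: X=48.64 Z=34.39 P=26.91 R=32.20 S=19.17
t=3.42: X=49.45 Z=35.96 P=26.55 R=31.51 S=19.53
t=4.28: X=50.27 Z=37.56 P=26.18 R=30.81 S=19.90
t=5.13: X=51.08 Z=39.13 P=25.81 R=30.13 S=20.27
t=5.99: X=51.89 Z=40.72 P=25.45 R=29.44 S=20.63
t=6.84: X=52.70 Z=42.29 P=25.09 R=28.76 S=20.99
t=7.70: X=53.51 Z=43.88 P=24.73 R=28.08 S=21.35
At T=7.7: X=53.51 Z=43.88 P=24.73 R=28.08 S=21.35; the largest is X.

Dominant species at T: X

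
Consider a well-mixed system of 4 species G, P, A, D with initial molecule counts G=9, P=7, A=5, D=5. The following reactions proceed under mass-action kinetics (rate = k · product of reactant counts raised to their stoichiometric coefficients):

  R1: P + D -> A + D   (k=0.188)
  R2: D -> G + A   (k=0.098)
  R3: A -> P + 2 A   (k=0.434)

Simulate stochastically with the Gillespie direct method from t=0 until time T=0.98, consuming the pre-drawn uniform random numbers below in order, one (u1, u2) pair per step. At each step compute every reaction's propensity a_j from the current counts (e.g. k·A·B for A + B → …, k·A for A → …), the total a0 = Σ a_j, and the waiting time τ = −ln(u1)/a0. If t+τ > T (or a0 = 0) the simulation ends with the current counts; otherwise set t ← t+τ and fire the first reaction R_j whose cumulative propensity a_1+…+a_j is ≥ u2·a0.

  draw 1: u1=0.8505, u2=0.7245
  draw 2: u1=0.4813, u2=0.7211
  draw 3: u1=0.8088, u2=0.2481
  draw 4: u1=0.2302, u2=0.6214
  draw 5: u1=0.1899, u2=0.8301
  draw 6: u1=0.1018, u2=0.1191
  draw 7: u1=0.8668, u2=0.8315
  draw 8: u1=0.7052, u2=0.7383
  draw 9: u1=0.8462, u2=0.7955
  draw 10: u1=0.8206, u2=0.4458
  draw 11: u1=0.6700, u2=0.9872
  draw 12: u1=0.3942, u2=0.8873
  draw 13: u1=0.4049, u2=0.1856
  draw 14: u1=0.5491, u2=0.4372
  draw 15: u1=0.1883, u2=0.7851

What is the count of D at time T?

D at T = 4

t=0.000: G=9 P=7 A=5 D=5
Draw 1: a1=6.580, a2=0.490, a3=2.170, a0=9.240; τ=−ln(0.8505)/9.240=0.018 → t=0.018; u2·a0=0.7245·9.240=6.694; a1=6.580 < 6.694 ≤ a1+a2=7.070 → R2 fires; G=10 P=7 A=6 D=4
Draw 2: a1=5.264, a2=0.392, a3=2.604, a0=8.260; τ=−ln(0.4813)/8.260=0.089 → t=0.106; u2·a0=0.7211·8.260=5.956; a1+a2=5.656 < 5.956 ≤ a1+…+a3=8.260 → R3 fires; G=10 P=8 A=7 D=4
Draw 3: a1=6.016, a2=0.392, a3=3.038, a0=9.446; τ=−ln(0.8088)/9.446=0.022 → t=0.129; u2·a0=0.2481·9.446=2.344 ≤ a1=6.016 → R1 fires; G=10 P=7 A=8 D=4
Draw 4: a1=5.264, a2=0.392, a3=3.472, a0=9.128; τ=−ln(0.2302)/9.128=0.161 → t=0.289; u2·a0=0.6214·9.128=5.672; a1+a2=5.656 < 5.672 ≤ a1+…+a3=9.128 → R3 fires; G=10 P=8 A=9 D=4
Draw 5: a1=6.016, a2=0.392, a3=3.906, a0=10.314; τ=−ln(0.1899)/10.314=0.161 → t=0.451; u2·a0=0.8301·10.314=8.562; a1+a2=6.408 < 8.562 ≤ a1+…+a3=10.314 → R3 fires; G=10 P=9 A=10 D=4
Draw 6: a1=6.768, a2=0.392, a3=4.340, a0=11.500; τ=−ln(0.1018)/11.500=0.199 → t=0.649; u2·a0=0.1191·11.500=1.370 ≤ a1=6.768 → R1 fires; G=10 P=8 A=11 D=4
Draw 7: a1=6.016, a2=0.392, a3=4.774, a0=11.182; τ=−ln(0.8668)/11.182=0.013 → t=0.662; u2·a0=0.8315·11.182=9.298; a1+a2=6.408 < 9.298 ≤ a1+…+a3=11.182 → R3 fires; G=10 P=9 A=12 D=4
Draw 8: a1=6.768, a2=0.392, a3=5.208, a0=12.368; τ=−ln(0.7052)/12.368=0.028 → t=0.690; u2·a0=0.7383·12.368=9.131; a1+a2=7.160 < 9.131 ≤ a1+…+a3=12.368 → R3 fires; G=10 P=10 A=13 D=4
Draw 9: a1=7.520, a2=0.392, a3=5.642, a0=13.554; τ=−ln(0.8462)/13.554=0.012 → t=0.703; u2·a0=0.7955·13.554=10.782; a1+a2=7.912 < 10.782 ≤ a1+…+a3=13.554 → R3 fires; G=10 P=11 A=14 D=4
Draw 10: a1=8.272, a2=0.392, a3=6.076, a0=14.740; τ=−ln(0.8206)/14.740=0.013 → t=0.716; u2·a0=0.4458·14.740=6.571 ≤ a1=8.272 → R1 fires; G=10 P=10 A=15 D=4
Draw 11: a1=7.520, a2=0.392, a3=6.510, a0=14.422; τ=−ln(0.6700)/14.422=0.028 → t=0.744; u2·a0=0.9872·14.422=14.237; a1+a2=7.912 < 14.237 ≤ a1+…+a3=14.422 → R3 fires; G=10 P=11 A=16 D=4
Draw 12: a1=8.272, a2=0.392, a3=6.944, a0=15.608; τ=−ln(0.3942)/15.608=0.060 → t=0.803; u2·a0=0.8873·15.608=13.849; a1+a2=8.664 < 13.849 ≤ a1+…+a3=15.608 → R3 fires; G=10 P=12 A=17 D=4
Draw 13: a1=9.024, a2=0.392, a3=7.378, a0=16.794; τ=−ln(0.4049)/16.794=0.054 → t=0.857; u2·a0=0.1856·16.794=3.117 ≤ a1=9.024 → R1 fires; G=10 P=11 A=18 D=4
Draw 14: a1=8.272, a2=0.392, a3=7.812, a0=16.476; τ=−ln(0.5491)/16.476=0.036 → t=0.894; u2·a0=0.4372·16.476=7.203 ≤ a1=8.272 → R1 fires; G=10 P=10 A=19 D=4
Draw 15: a1=7.520, a2=0.392, a3=8.246, a0=16.158; τ=−ln(0.1883)/16.158=0.103 → t=0.997 > T=0.98: stop.
Read off D at T=0.98: 4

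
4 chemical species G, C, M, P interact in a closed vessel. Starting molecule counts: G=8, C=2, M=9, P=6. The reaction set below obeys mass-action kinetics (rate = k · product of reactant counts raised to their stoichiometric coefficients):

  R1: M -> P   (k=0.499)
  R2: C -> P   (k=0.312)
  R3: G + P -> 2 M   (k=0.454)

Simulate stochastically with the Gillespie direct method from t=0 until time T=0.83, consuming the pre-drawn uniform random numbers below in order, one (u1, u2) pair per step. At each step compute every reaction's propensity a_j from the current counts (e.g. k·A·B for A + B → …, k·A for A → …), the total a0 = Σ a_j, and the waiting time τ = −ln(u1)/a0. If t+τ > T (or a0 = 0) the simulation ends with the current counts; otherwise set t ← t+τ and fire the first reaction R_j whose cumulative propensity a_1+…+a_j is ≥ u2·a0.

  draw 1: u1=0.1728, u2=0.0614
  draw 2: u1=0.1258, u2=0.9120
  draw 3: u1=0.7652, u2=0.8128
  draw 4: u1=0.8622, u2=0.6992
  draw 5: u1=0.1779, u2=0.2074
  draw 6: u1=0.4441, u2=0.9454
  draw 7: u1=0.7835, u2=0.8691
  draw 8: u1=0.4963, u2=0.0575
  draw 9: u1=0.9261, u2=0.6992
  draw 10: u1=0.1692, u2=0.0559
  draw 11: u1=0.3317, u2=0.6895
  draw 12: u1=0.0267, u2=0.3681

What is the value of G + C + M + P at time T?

Value at T = 25

Check how each reaction changes W = G + C + M + P (weight of products minus weight of reactants):
R1: M -> P: (1·1) − (1·1) = 1 − 1 = 0
R2: C -> P: (1·1) − (1·1) = 1 − 1 = 0
R3: G + P -> 2 M: (1·2) − (1·1 + 1·1) = 2 − 2 = 0
Every reaction leaves W unchanged, so W is conserved and no simulation is needed: W(T) = W(0) = 8 + 2 + 9 + 6 = 25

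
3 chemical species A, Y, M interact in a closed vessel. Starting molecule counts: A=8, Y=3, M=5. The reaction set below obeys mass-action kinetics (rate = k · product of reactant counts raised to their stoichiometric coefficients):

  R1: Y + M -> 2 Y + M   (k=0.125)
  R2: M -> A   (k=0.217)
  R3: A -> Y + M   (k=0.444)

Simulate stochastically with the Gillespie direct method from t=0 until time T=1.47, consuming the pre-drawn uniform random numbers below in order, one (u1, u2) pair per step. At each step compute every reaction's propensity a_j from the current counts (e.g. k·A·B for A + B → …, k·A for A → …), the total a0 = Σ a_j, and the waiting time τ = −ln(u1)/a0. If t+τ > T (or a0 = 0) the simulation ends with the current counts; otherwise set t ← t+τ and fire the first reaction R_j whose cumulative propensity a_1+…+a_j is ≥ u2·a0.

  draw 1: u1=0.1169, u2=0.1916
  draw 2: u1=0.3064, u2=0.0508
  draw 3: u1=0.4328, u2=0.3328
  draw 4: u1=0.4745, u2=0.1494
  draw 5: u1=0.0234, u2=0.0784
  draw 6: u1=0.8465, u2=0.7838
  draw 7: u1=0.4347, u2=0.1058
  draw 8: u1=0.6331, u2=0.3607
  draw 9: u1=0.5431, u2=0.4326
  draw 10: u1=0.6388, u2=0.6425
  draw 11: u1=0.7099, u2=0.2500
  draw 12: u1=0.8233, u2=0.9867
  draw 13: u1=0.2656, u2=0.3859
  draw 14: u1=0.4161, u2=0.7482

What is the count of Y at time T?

Y at T = 16

t=0.000: A=8 Y=3 M=5
Draw 1: a1=1.875, a2=1.085, a3=3.552, a0=6.512; τ=−ln(0.1169)/6.512=0.330 → t=0.330; u2·a0=0.1916·6.512=1.248 ≤ a1=1.875 → R1 fires; A=8 Y=4 M=5
Draw 2: a1=2.500, a2=1.085, a3=3.552, a0=7.137; τ=−ln(0.3064)/7.137=0.166 → t=0.495; u2·a0=0.0508·7.137=0.363 ≤ a1=2.500 → R1 fires; A=8 Y=5 M=5
Draw 3: a1=3.125, a2=1.085, a3=3.552, a0=7.762; τ=−ln(0.4328)/7.762=0.108 → t=0.603; u2·a0=0.3328·7.762=2.583 ≤ a1=3.125 → R1 fires; A=8 Y=6 M=5
Draw 4: a1=3.750, a2=1.085, a3=3.552, a0=8.387; τ=−ln(0.4745)/8.387=0.089 → t=0.692; u2·a0=0.1494·8.387=1.253 ≤ a1=3.750 → R1 fires; A=8 Y=7 M=5
Draw 5: a1=4.375, a2=1.085, a3=3.552, a0=9.012; τ=−ln(0.0234)/9.012=0.417 → t=1.109; u2·a0=0.0784·9.012=0.707 ≤ a1=4.375 → R1 fires; A=8 Y=8 M=5
Draw 6: a1=5.000, a2=1.085, a3=3.552, a0=9.637; τ=−ln(0.8465)/9.637=0.017 → t=1.126; u2·a0=0.7838·9.637=7.553; a1+a2=6.085 < 7.553 ≤ a1+…+a3=9.637 → R3 fires; A=7 Y=9 M=6
Draw 7: a1=6.750, a2=1.302, a3=3.108, a0=11.160; τ=−ln(0.4347)/11.160=0.075 → t=1.201; u2·a0=0.1058·11.160=1.181 ≤ a1=6.750 → R1 fires; A=7 Y=10 M=6
Draw 8: a1=7.500, a2=1.302, a3=3.108, a0=11.910; τ=−ln(0.6331)/11.910=0.038 → t=1.239; u2·a0=0.3607·11.910=4.296 ≤ a1=7.500 → R1 fires; A=7 Y=11 M=6
Draw 9: a1=8.250, a2=1.302, a3=3.108, a0=12.660; τ=−ln(0.5431)/12.660=0.048 → t=1.287; u2·a0=0.4326·12.660=5.477 ≤ a1=8.250 → R1 fires; A=7 Y=12 M=6
Draw 10: a1=9.000, a2=1.302, a3=3.108, a0=13.410; τ=−ln(0.6388)/13.410=0.033 → t=1.321; u2·a0=0.6425·13.410=8.616 ≤ a1=9.000 → R1 fires; A=7 Y=13 M=6
Draw 11: a1=9.750, a2=1.302, a3=3.108, a0=14.160; τ=−ln(0.7099)/14.160=0.024 → t=1.345; u2·a0=0.2500·14.160=3.540 ≤ a1=9.750 → R1 fires; A=7 Y=14 M=6
Draw 12: a1=10.500, a2=1.302, a3=3.108, a0=14.910; τ=−ln(0.8233)/14.910=0.013 → t=1.358; u2·a0=0.9867·14.910=14.712; a1+a2=11.802 < 14.712 ≤ a1+…+a3=14.910 → R3 fires; A=6 Y=15 M=7
Draw 13: a1=13.125, a2=1.519, a3=2.664, a0=17.308; τ=−ln(0.2656)/17.308=0.077 → t=1.435; u2·a0=0.3859·17.308=6.679 ≤ a1=13.125 → R1 fires; A=6 Y=16 M=7
Draw 14: a1=14.000, a2=1.519, a3=2.664, a0=18.183; τ=−ln(0.4161)/18.183=0.048 → t=1.483 > T=1.47: stop.
Read off Y at T=1.47: 16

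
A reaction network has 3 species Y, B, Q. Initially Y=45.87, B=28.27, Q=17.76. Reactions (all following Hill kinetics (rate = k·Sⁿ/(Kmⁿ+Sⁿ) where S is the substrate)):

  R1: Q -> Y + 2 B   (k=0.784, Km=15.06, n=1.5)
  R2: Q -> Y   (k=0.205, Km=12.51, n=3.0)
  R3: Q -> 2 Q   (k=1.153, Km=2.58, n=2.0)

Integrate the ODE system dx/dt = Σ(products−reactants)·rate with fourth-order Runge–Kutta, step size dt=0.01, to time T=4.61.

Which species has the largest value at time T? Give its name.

RK4 with dt=0.01: 461 steps to T=4.61. Trajectory (selected grid times):
t=0.00: Y=45.87 B=28.27 Q=17.76
t=0.51: Y=46.17 B=28.72 Q=18.03
t=1.02: Y=46.48 B=29.18 Q=18.30
t=1.54: Y=46.80 B=29.65 Q=18.57
t=2.05: Y=47.11 B=30.11 Q=18.84
t=2.56: Y=47.42 B=30.58 Q=19.10
t=3.07: Y=47.74 B=31.05 Q=19.36
t=3.59: Y=48.07 B=31.54 Q=19.62
t=4.10: Y=48.39 B=32.02 Q=19.88
t=4.61: Y=48.72 B=32.50 Q=20.13
At T=4.61: Y=48.72 B=32.50 Q=20.13; the largest is Y.

Dominant species at T: Y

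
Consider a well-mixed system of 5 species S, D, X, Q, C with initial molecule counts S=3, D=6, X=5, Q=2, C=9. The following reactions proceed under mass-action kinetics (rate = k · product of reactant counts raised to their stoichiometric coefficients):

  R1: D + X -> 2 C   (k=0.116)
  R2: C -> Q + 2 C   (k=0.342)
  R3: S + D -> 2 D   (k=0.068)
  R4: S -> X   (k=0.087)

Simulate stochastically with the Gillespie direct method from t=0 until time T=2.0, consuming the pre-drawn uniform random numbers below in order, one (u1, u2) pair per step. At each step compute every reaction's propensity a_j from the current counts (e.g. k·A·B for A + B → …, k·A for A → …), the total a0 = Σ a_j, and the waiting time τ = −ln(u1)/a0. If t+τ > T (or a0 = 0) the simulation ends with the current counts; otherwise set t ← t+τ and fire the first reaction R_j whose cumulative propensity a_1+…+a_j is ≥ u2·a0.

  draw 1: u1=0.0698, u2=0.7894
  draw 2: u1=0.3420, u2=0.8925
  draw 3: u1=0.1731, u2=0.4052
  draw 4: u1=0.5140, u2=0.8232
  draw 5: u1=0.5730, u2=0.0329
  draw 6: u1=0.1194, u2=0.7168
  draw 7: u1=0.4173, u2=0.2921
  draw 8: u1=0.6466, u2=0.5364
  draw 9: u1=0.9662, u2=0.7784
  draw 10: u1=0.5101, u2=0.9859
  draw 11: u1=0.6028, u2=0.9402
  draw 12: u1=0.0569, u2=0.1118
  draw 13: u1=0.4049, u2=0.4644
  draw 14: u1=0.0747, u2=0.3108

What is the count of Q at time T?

Q at T = 10

t=0.000: S=3 D=6 X=5 Q=2 C=9
Draw 1: a1=3.480, a2=3.078, a3=1.224, a4=0.261, a0=8.043; τ=−ln(0.0698)/8.043=0.331 → t=0.331; u2·a0=0.7894·8.043=6.349; a1=3.480 < 6.349 ≤ a1+a2=6.558 → R2 fires; S=3 D=6 X=5 Q=3 C=10
Draw 2: a1=3.480, a2=3.420, a3=1.224, a4=0.261, a0=8.385; τ=−ln(0.3420)/8.385=0.128 → t=0.459; u2·a0=0.8925·8.385=7.484; a1+a2=6.900 < 7.484 ≤ a1+…+a3=8.124 → R3 fires; S=2 D=7 X=5 Q=3 C=10
Draw 3: a1=4.060, a2=3.420, a3=0.952, a4=0.174, a0=8.606; τ=−ln(0.1731)/8.606=0.204 → t=0.663; u2·a0=0.4052·8.606=3.487 ≤ a1=4.060 → R1 fires; S=2 D=6 X=4 Q=3 C=12
Draw 4: a1=2.784, a2=4.104, a3=0.816, a4=0.174, a0=7.878; τ=−ln(0.5140)/7.878=0.084 → t=0.747; u2·a0=0.8232·7.878=6.485; a1=2.784 < 6.485 ≤ a1+a2=6.888 → R2 fires; S=2 D=6 X=4 Q=4 C=13
Draw 5: a1=2.784, a2=4.446, a3=0.816, a4=0.174, a0=8.220; τ=−ln(0.5730)/8.220=0.068 → t=0.815; u2·a0=0.0329·8.220=0.270 ≤ a1=2.784 → R1 fires; S=2 D=5 X=3 Q=4 C=15
Draw 6: a1=1.740, a2=5.130, a3=0.680, a4=0.174, a0=7.724; τ=−ln(0.1194)/7.724=0.275 → t=1.090; u2·a0=0.7168·7.724=5.537; a1=1.740 < 5.537 ≤ a1+a2=6.870 → R2 fires; S=2 D=5 X=3 Q=5 C=16
Draw 7: a1=1.740, a2=5.472, a3=0.680, a4=0.174, a0=8.066; τ=−ln(0.4173)/8.066=0.108 → t=1.198; u2·a0=0.2921·8.066=2.356; a1=1.740 < 2.356 ≤ a1+a2=7.212 → R2 fires; S=2 D=5 X=3 Q=6 C=17
Draw 8: a1=1.740, a2=5.814, a3=0.680, a4=0.174, a0=8.408; τ=−ln(0.6466)/8.408=0.052 → t=1.250; u2·a0=0.5364·8.408=4.510; a1=1.740 < 4.510 ≤ a1+a2=7.554 → R2 fires; S=2 D=5 X=3 Q=7 C=18
Draw 9: a1=1.740, a2=6.156, a3=0.680, a4=0.174, a0=8.750; τ=−ln(0.9662)/8.750=0.004 → t=1.254; u2·a0=0.7784·8.750=6.811; a1=1.740 < 6.811 ≤ a1+a2=7.896 → R2 fires; S=2 D=5 X=3 Q=8 C=19
Draw 10: a1=1.740, a2=6.498, a3=0.680, a4=0.174, a0=9.092; τ=−ln(0.5101)/9.092=0.074 → t=1.328; u2·a0=0.9859·9.092=8.964; a1+…+a3=8.918 < 8.964 ≤ a1+…+a4=9.092 → R4 fires; S=1 D=5 X=4 Q=8 C=19
Draw 11: a1=2.320, a2=6.498, a3=0.340, a4=0.087, a0=9.245; τ=−ln(0.6028)/9.245=0.055 → t=1.383; u2·a0=0.9402·9.245=8.692; a1=2.320 < 8.692 ≤ a1+a2=8.818 → R2 fires; S=1 D=5 X=4 Q=9 C=20
Draw 12: a1=2.320, a2=6.840, a3=0.340, a4=0.087, a0=9.587; τ=−ln(0.0569)/9.587=0.299 → t=1.682; u2·a0=0.1118·9.587=1.072 ≤ a1=2.320 → R1 fires; S=1 D=4 X=3 Q=9 C=22
Draw 13: a1=1.392, a2=7.524, a3=0.272, a4=0.087, a0=9.275; τ=−ln(0.4049)/9.275=0.097 → t=1.780; u2·a0=0.4644·9.275=4.307; a1=1.392 < 4.307 ≤ a1+a2=8.916 → R2 fires; S=1 D=4 X=3 Q=10 C=23
Draw 14: a1=1.392, a2=7.866, a3=0.272, a4=0.087, a0=9.617; τ=−ln(0.0747)/9.617=0.270 → t=2.049 > T=2.0: stop.
Read off Q at T=2.0: 10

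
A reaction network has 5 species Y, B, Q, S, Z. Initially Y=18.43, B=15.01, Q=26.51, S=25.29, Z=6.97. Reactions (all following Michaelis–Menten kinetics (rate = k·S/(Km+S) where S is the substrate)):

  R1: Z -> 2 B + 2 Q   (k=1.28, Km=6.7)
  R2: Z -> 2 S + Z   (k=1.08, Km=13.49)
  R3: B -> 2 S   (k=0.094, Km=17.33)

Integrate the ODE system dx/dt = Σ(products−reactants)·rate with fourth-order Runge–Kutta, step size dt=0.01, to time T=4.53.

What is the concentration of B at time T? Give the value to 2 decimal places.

B at T = 20.05

RK4 with dt=0.01: 453 steps to T=4.53. Trajectory (selected grid times):
t=0.00: Y=18.43 B=15.01 Q=26.51 S=25.29 Z=6.97
t=0.50: Y=18.43 B=15.63 Q=27.16 S=25.70 Z=6.65
t=1.01: Y=18.43 B=16.25 Q=27.80 S=26.10 Z=6.33
t=1.51: Y=18.43 B=16.84 Q=28.41 S=26.48 Z=6.02
t=2.01: Y=18.43 B=17.42 Q=29.01 S=26.86 Z=5.72
t=2.52: Y=18.43 B=17.99 Q=29.60 S=27.23 Z=5.42
t=3.02: Y=18.43 B=18.53 Q=30.17 S=27.58 Z=5.14
t=3.52: Y=18.43 B=19.05 Q=30.71 S=27.92 Z=4.87
t=4.03: Y=18.43 B=19.56 Q=31.25 S=28.26 Z=4.60
t=4.53: Y=18.43 B=20.05 Q=31.77 S=28.58 Z=4.34
Read off B at T=4.53: 20.05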